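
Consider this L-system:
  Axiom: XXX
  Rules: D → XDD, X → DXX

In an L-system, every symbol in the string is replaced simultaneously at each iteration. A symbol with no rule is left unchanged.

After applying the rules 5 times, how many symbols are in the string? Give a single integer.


Step 0: length = 3
Step 1: length = 9
Step 2: length = 27
Step 3: length = 81
Step 4: length = 243
Step 5: length = 729

Answer: 729


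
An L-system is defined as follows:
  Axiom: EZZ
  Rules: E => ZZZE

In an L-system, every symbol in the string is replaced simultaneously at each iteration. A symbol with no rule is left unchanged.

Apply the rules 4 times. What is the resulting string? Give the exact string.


Step 0: EZZ
Step 1: ZZZEZZ
Step 2: ZZZZZZEZZ
Step 3: ZZZZZZZZZEZZ
Step 4: ZZZZZZZZZZZZEZZ

Answer: ZZZZZZZZZZZZEZZ


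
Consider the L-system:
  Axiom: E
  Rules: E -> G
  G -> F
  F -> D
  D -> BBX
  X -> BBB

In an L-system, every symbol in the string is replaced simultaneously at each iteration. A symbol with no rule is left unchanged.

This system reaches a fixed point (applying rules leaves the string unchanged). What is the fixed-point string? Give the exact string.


Answer: BBBBB

Derivation:
Step 0: E
Step 1: G
Step 2: F
Step 3: D
Step 4: BBX
Step 5: BBBBB
Step 6: BBBBB  (unchanged — fixed point at step 5)


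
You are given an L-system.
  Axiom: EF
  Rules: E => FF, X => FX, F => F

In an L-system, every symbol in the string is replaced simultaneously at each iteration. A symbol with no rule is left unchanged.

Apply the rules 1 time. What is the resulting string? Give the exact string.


Answer: FFF

Derivation:
Step 0: EF
Step 1: FFF


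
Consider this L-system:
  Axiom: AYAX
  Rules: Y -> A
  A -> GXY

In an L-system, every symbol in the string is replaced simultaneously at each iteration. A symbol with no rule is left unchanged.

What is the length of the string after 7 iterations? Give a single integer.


Step 0: length = 4
Step 1: length = 8
Step 2: length = 10
Step 3: length = 14
Step 4: length = 16
Step 5: length = 20
Step 6: length = 22
Step 7: length = 26

Answer: 26


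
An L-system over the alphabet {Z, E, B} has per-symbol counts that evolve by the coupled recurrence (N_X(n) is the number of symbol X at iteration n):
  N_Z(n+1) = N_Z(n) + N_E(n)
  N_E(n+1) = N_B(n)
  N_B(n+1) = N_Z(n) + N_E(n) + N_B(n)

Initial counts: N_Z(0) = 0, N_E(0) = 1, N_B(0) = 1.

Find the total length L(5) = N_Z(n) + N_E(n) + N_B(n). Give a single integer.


Step 0: N_Z=0, N_E=1, N_B=1, L=2
Step 1: N_Z=1, N_E=1, N_B=2, L=4
Step 2: N_Z=2, N_E=2, N_B=4, L=8
Step 3: N_Z=4, N_E=4, N_B=8, L=16
Step 4: N_Z=8, N_E=8, N_B=16, L=32
Step 5: N_Z=16, N_E=16, N_B=32, L=64

Answer: 64


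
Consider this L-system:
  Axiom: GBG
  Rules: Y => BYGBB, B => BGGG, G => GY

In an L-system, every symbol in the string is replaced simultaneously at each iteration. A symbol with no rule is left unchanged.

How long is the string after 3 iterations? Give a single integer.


Step 0: length = 3
Step 1: length = 8
Step 2: length = 24
Step 3: length = 83

Answer: 83


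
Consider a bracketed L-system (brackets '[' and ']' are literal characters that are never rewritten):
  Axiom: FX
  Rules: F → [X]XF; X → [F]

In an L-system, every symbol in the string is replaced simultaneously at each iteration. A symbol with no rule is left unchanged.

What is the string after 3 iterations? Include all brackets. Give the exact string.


Step 0: FX
Step 1: [X]XF[F]
Step 2: [[F]][F][X]XF[[X]XF]
Step 3: [[[X]XF]][[X]XF][[F]][F][X]XF[[[F]][F][X]XF]

Answer: [[[X]XF]][[X]XF][[F]][F][X]XF[[[F]][F][X]XF]


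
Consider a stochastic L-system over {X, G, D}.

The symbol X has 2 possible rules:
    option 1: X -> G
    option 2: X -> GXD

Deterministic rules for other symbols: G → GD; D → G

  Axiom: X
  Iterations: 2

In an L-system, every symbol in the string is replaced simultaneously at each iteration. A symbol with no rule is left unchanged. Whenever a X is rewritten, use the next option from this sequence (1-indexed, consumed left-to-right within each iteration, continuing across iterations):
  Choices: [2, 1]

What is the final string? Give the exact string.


Answer: GDGG

Derivation:
Step 0: X
Step 1: GXD  (used choices [2])
Step 2: GDGG  (used choices [1])


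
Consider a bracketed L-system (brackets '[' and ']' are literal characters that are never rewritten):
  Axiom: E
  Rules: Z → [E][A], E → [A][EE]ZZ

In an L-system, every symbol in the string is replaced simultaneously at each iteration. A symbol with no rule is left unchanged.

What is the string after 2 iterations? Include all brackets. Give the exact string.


Answer: [A][[A][EE]ZZ[A][EE]ZZ][E][A][E][A]

Derivation:
Step 0: E
Step 1: [A][EE]ZZ
Step 2: [A][[A][EE]ZZ[A][EE]ZZ][E][A][E][A]


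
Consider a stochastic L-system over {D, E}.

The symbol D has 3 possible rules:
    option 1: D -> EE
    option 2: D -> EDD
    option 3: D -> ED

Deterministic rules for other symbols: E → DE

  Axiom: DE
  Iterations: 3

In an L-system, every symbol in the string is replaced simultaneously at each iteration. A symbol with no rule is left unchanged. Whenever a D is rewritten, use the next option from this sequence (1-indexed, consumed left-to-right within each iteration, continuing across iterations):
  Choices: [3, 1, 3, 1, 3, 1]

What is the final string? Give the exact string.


Step 0: DE
Step 1: EDDE  (used choices [3])
Step 2: DEEEEDDE  (used choices [1, 3])
Step 3: EEDEDEDEDEEDEEDE  (used choices [1, 3, 1])

Answer: EEDEDEDEDEEDEEDE


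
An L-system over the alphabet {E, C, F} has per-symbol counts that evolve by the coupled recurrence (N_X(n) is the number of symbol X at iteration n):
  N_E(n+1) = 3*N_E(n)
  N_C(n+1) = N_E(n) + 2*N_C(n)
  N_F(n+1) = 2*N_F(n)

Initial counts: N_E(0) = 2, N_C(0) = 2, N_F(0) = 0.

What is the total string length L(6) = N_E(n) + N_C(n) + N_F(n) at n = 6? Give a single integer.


Step 0: N_E=2, N_C=2, N_F=0, L=4
Step 1: N_E=6, N_C=6, N_F=0, L=12
Step 2: N_E=18, N_C=18, N_F=0, L=36
Step 3: N_E=54, N_C=54, N_F=0, L=108
Step 4: N_E=162, N_C=162, N_F=0, L=324
Step 5: N_E=486, N_C=486, N_F=0, L=972
Step 6: N_E=1458, N_C=1458, N_F=0, L=2916

Answer: 2916


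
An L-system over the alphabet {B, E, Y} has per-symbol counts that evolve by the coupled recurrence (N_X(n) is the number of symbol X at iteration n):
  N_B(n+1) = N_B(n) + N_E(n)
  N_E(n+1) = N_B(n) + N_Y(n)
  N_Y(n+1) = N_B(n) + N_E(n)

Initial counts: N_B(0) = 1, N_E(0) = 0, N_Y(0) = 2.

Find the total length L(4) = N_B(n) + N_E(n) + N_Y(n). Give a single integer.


Answer: 40

Derivation:
Step 0: N_B=1, N_E=0, N_Y=2, L=3
Step 1: N_B=1, N_E=3, N_Y=1, L=5
Step 2: N_B=4, N_E=2, N_Y=4, L=10
Step 3: N_B=6, N_E=8, N_Y=6, L=20
Step 4: N_B=14, N_E=12, N_Y=14, L=40


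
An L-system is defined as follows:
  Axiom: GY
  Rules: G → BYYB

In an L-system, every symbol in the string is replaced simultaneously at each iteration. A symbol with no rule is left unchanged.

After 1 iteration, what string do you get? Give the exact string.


Answer: BYYBY

Derivation:
Step 0: GY
Step 1: BYYBY


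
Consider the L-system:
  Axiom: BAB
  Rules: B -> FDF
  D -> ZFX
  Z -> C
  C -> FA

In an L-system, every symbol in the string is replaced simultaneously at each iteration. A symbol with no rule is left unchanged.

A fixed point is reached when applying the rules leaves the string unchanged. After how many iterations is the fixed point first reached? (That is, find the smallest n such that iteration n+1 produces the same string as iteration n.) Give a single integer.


Answer: 4

Derivation:
Step 0: BAB
Step 1: FDFAFDF
Step 2: FZFXFAFZFXF
Step 3: FCFXFAFCFXF
Step 4: FFAFXFAFFAFXF
Step 5: FFAFXFAFFAFXF  (unchanged — fixed point at step 4)


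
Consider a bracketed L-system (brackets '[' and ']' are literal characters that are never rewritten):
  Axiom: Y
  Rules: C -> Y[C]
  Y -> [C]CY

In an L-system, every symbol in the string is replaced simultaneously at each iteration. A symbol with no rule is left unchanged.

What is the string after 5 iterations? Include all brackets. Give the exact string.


Step 0: Y
Step 1: [C]CY
Step 2: [Y[C]]Y[C][C]CY
Step 3: [[C]CY[Y[C]]][C]CY[Y[C]][Y[C]]Y[C][C]CY
Step 4: [[Y[C]]Y[C][C]CY[[C]CY[Y[C]]]][Y[C]]Y[C][C]CY[[C]CY[Y[C]]][[C]CY[Y[C]]][C]CY[Y[C]][Y[C]]Y[C][C]CY
Step 5: [[[C]CY[Y[C]]][C]CY[Y[C]][Y[C]]Y[C][C]CY[[Y[C]]Y[C][C]CY[[C]CY[Y[C]]]]][[C]CY[Y[C]]][C]CY[Y[C]][Y[C]]Y[C][C]CY[[Y[C]]Y[C][C]CY[[C]CY[Y[C]]]][[Y[C]]Y[C][C]CY[[C]CY[Y[C]]]][Y[C]]Y[C][C]CY[[C]CY[Y[C]]][[C]CY[Y[C]]][C]CY[Y[C]][Y[C]]Y[C][C]CY

Answer: [[[C]CY[Y[C]]][C]CY[Y[C]][Y[C]]Y[C][C]CY[[Y[C]]Y[C][C]CY[[C]CY[Y[C]]]]][[C]CY[Y[C]]][C]CY[Y[C]][Y[C]]Y[C][C]CY[[Y[C]]Y[C][C]CY[[C]CY[Y[C]]]][[Y[C]]Y[C][C]CY[[C]CY[Y[C]]]][Y[C]]Y[C][C]CY[[C]CY[Y[C]]][[C]CY[Y[C]]][C]CY[Y[C]][Y[C]]Y[C][C]CY


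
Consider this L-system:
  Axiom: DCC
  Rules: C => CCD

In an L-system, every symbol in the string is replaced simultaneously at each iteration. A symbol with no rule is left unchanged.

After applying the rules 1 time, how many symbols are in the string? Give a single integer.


Step 0: length = 3
Step 1: length = 7

Answer: 7


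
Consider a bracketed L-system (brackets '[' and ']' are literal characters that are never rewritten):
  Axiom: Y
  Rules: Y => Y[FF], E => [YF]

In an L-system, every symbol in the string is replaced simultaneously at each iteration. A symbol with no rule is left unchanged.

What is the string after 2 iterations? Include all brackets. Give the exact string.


Answer: Y[FF][FF]

Derivation:
Step 0: Y
Step 1: Y[FF]
Step 2: Y[FF][FF]


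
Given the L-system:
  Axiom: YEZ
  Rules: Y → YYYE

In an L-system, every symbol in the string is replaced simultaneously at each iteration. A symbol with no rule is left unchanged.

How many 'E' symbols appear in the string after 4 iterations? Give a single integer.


Step 0: YEZ  (1 'E')
Step 1: YYYEEZ  (2 'E')
Step 2: YYYEYYYEYYYEEEZ  (5 'E')
Step 3: YYYEYYYEYYYEEYYYEYYYEYYYEEYYYEYYYEYYYEEEEZ  (14 'E')
Step 4: YYYEYYYEYYYEEYYYEYYYEYYYEEYYYEYYYEYYYEEEYYYEYYYEYYYEEYYYEYYYEYYYEEYYYEYYYEYYYEEEYYYEYYYEYYYEEYYYEYYYEYYYEEYYYEYYYEYYYEEEEEZ  (41 'E')

Answer: 41


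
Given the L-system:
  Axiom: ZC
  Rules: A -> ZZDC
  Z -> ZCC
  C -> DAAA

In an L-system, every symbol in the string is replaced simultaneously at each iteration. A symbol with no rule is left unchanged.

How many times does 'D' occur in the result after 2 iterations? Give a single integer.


Step 0: ZC  (0 'D')
Step 1: ZCCDAAA  (1 'D')
Step 2: ZCCDAAADAAADZZDCZZDCZZDC  (6 'D')

Answer: 6


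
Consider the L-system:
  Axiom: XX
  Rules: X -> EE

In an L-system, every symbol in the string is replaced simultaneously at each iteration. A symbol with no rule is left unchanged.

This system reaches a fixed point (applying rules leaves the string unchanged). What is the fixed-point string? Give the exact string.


Step 0: XX
Step 1: EEEE
Step 2: EEEE  (unchanged — fixed point at step 1)

Answer: EEEE


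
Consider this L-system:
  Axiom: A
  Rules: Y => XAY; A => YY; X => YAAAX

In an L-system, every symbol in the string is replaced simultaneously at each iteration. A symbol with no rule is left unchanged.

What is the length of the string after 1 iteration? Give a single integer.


Answer: 2

Derivation:
Step 0: length = 1
Step 1: length = 2


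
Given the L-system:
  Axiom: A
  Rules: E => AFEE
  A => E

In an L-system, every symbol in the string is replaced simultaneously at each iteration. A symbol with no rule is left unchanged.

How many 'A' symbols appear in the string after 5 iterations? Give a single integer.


Step 0: A  (1 'A')
Step 1: E  (0 'A')
Step 2: AFEE  (1 'A')
Step 3: EFAFEEAFEE  (2 'A')
Step 4: AFEEFEFAFEEAFEEEFAFEEAFEE  (5 'A')
Step 5: EFAFEEAFEEFAFEEFEFAFEEAFEEEFAFEEAFEEAFEEFEFAFEEAFEEEFAFEEAFEE  (12 'A')

Answer: 12


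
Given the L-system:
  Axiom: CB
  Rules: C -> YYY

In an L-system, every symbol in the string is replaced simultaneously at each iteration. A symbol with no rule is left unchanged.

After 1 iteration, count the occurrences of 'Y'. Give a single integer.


Answer: 3

Derivation:
Step 0: CB  (0 'Y')
Step 1: YYYB  (3 'Y')


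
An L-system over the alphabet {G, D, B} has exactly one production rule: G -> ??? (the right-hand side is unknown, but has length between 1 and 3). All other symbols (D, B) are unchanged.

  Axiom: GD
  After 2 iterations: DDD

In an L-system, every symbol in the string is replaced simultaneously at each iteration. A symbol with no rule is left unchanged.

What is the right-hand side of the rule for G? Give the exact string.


Trying G -> DD:
  Step 0: GD
  Step 1: DDD
  Step 2: DDD
Matches the given result.

Answer: DD


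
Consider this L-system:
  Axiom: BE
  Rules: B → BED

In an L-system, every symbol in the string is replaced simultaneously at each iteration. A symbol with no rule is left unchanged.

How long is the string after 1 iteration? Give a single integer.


Answer: 4

Derivation:
Step 0: length = 2
Step 1: length = 4


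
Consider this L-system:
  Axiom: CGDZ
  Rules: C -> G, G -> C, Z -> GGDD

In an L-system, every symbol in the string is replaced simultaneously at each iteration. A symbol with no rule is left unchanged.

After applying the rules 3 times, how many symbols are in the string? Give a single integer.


Answer: 7

Derivation:
Step 0: length = 4
Step 1: length = 7
Step 2: length = 7
Step 3: length = 7


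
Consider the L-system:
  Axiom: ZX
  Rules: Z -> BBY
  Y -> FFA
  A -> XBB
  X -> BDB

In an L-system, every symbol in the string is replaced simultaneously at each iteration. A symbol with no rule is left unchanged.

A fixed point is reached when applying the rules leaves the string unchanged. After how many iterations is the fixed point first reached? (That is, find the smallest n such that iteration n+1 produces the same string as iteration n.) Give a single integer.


Answer: 4

Derivation:
Step 0: ZX
Step 1: BBYBDB
Step 2: BBFFABDB
Step 3: BBFFXBBBDB
Step 4: BBFFBDBBBBDB
Step 5: BBFFBDBBBBDB  (unchanged — fixed point at step 4)


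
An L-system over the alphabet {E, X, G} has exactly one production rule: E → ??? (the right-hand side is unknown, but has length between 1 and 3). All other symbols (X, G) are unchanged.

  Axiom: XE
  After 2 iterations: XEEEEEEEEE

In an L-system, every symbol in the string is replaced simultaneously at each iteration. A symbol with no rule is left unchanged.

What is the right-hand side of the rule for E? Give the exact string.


Trying E → EEE:
  Step 0: XE
  Step 1: XEEE
  Step 2: XEEEEEEEEE
Matches the given result.

Answer: EEE


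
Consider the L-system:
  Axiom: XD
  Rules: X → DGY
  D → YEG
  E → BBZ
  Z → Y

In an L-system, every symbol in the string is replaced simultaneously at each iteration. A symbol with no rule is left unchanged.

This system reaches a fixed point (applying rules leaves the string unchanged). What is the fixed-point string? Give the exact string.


Answer: YBBYGGYYBBYG

Derivation:
Step 0: XD
Step 1: DGYYEG
Step 2: YEGGYYBBZG
Step 3: YBBZGGYYBBYG
Step 4: YBBYGGYYBBYG
Step 5: YBBYGGYYBBYG  (unchanged — fixed point at step 4)


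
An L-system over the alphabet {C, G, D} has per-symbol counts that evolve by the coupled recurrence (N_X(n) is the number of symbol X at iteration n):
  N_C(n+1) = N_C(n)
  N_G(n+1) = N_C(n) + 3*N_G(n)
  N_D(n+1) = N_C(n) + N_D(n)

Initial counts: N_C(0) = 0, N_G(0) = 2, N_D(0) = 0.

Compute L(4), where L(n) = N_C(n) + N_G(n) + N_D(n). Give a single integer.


Answer: 162

Derivation:
Step 0: N_C=0, N_G=2, N_D=0, L=2
Step 1: N_C=0, N_G=6, N_D=0, L=6
Step 2: N_C=0, N_G=18, N_D=0, L=18
Step 3: N_C=0, N_G=54, N_D=0, L=54
Step 4: N_C=0, N_G=162, N_D=0, L=162


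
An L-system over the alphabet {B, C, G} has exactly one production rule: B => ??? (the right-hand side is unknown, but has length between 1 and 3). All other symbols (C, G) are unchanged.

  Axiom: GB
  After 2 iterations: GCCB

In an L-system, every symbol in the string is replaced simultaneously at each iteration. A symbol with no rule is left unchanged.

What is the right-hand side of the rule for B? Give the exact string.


Trying B => CB:
  Step 0: GB
  Step 1: GCB
  Step 2: GCCB
Matches the given result.

Answer: CB


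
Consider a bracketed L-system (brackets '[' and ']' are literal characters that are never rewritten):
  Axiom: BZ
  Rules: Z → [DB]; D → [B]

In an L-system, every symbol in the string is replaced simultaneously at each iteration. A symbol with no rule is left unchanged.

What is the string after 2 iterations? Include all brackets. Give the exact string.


Answer: B[[B]B]

Derivation:
Step 0: BZ
Step 1: B[DB]
Step 2: B[[B]B]


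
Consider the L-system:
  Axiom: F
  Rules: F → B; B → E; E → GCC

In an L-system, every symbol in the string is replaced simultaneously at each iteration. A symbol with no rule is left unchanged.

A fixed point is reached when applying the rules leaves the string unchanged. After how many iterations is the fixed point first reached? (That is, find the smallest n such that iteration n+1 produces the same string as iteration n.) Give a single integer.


Step 0: F
Step 1: B
Step 2: E
Step 3: GCC
Step 4: GCC  (unchanged — fixed point at step 3)

Answer: 3


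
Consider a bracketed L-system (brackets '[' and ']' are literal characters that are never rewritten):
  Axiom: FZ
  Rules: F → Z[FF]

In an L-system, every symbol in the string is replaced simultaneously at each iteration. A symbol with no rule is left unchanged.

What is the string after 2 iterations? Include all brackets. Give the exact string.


Answer: Z[Z[FF]Z[FF]]Z

Derivation:
Step 0: FZ
Step 1: Z[FF]Z
Step 2: Z[Z[FF]Z[FF]]Z


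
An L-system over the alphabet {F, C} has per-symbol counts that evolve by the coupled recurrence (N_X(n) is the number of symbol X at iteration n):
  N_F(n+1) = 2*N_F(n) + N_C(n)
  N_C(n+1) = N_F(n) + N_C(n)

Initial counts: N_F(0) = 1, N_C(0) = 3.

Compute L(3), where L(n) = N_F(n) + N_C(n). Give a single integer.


Answer: 60

Derivation:
Step 0: N_F=1, N_C=3, L=4
Step 1: N_F=5, N_C=4, L=9
Step 2: N_F=14, N_C=9, L=23
Step 3: N_F=37, N_C=23, L=60


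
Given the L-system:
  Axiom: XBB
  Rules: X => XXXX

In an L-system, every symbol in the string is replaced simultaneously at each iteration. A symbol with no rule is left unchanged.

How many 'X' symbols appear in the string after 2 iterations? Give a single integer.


Step 0: XBB  (1 'X')
Step 1: XXXXBB  (4 'X')
Step 2: XXXXXXXXXXXXXXXXBB  (16 'X')

Answer: 16


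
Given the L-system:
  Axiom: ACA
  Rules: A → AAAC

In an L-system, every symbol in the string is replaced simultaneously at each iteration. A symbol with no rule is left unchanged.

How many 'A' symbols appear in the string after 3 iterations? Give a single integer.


Step 0: ACA  (2 'A')
Step 1: AAACCAAAC  (6 'A')
Step 2: AAACAAACAAACCCAAACAAACAAACC  (18 'A')
Step 3: AAACAAACAAACCAAACAAACAAACCAAACAAACAAACCCCAAACAAACAAACCAAACAAACAAACCAAACAAACAAACCC  (54 'A')

Answer: 54


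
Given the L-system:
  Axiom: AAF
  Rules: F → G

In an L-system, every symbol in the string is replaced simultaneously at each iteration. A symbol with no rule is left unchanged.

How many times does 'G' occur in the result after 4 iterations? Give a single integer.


Answer: 1

Derivation:
Step 0: AAF  (0 'G')
Step 1: AAG  (1 'G')
Step 2: AAG  (1 'G')
Step 3: AAG  (1 'G')
Step 4: AAG  (1 'G')


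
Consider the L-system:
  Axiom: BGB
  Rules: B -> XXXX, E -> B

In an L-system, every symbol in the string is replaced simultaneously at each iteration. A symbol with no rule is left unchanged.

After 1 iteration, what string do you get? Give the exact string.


Answer: XXXXGXXXX

Derivation:
Step 0: BGB
Step 1: XXXXGXXXX


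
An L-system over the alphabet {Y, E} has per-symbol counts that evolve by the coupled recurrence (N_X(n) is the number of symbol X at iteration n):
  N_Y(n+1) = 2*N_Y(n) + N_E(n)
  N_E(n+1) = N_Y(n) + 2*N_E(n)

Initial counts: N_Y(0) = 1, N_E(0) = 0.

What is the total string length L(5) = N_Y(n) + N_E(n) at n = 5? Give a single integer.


Step 0: N_Y=1, N_E=0, L=1
Step 1: N_Y=2, N_E=1, L=3
Step 2: N_Y=5, N_E=4, L=9
Step 3: N_Y=14, N_E=13, L=27
Step 4: N_Y=41, N_E=40, L=81
Step 5: N_Y=122, N_E=121, L=243

Answer: 243


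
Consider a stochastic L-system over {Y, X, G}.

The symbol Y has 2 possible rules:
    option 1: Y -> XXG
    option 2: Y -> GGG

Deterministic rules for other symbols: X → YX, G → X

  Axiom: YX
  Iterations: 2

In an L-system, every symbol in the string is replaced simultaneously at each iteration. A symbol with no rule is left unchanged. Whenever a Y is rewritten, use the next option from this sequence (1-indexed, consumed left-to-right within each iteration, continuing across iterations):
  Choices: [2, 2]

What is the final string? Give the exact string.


Answer: XXXGGGYX

Derivation:
Step 0: YX
Step 1: GGGYX  (used choices [2])
Step 2: XXXGGGYX  (used choices [2])


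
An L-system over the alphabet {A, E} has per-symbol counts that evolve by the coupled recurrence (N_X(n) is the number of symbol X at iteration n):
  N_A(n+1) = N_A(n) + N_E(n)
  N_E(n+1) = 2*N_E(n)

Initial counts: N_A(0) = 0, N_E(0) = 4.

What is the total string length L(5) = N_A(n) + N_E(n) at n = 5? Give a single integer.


Step 0: N_A=0, N_E=4, L=4
Step 1: N_A=4, N_E=8, L=12
Step 2: N_A=12, N_E=16, L=28
Step 3: N_A=28, N_E=32, L=60
Step 4: N_A=60, N_E=64, L=124
Step 5: N_A=124, N_E=128, L=252

Answer: 252


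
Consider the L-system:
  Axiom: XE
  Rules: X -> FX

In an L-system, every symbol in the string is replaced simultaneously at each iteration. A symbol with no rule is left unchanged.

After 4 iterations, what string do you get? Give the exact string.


Step 0: XE
Step 1: FXE
Step 2: FFXE
Step 3: FFFXE
Step 4: FFFFXE

Answer: FFFFXE


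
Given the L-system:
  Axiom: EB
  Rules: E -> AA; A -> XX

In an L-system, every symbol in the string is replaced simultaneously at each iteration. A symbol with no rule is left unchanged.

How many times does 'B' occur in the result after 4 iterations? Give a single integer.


Answer: 1

Derivation:
Step 0: EB  (1 'B')
Step 1: AAB  (1 'B')
Step 2: XXXXB  (1 'B')
Step 3: XXXXB  (1 'B')
Step 4: XXXXB  (1 'B')


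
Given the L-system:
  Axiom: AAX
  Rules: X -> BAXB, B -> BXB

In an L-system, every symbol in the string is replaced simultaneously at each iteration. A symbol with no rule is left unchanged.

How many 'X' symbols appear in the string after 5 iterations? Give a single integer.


Step 0: AAX  (1 'X')
Step 1: AABAXB  (1 'X')
Step 2: AABXBABAXBBXB  (3 'X')
Step 3: AABXBBAXBBXBABXBABAXBBXBBXBBAXBBXB  (9 'X')
Step 4: AABXBBAXBBXBBXBABAXBBXBBXBBAXBBXBABXBBAXBBXBABXBABAXBBXBBXBBAXBBXBBXBBAXBBXBBXBABAXBBXBBXBBAXBBXB  (27 'X')
Step 5: AABXBBAXBBXBBXBABAXBBXBBXBBAXBBXBBXBBAXBBXBABXBABAXBBXBBXBBAXBBXBBXBBAXBBXBBXBABAXBBXBBXBBAXBBXBABXBBAXBBXBBXBABAXBBXBBXBBAXBBXBABXBBAXBBXBABXBABAXBBXBBXBBAXBBXBBXBBAXBBXBBXBABAXBBXBBXBBAXBBXBBXBBAXBBXBBXBABAXBBXBBXBBAXBBXBBXBBAXBBXBABXBABAXBBXBBXBBAXBBXBBXBBAXBBXBBXBABAXBBXBBXBBAXBBXB  (81 'X')

Answer: 81


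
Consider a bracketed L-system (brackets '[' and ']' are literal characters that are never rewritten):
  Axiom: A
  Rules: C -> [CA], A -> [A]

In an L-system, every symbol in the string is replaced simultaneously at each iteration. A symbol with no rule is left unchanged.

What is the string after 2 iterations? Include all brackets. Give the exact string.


Step 0: A
Step 1: [A]
Step 2: [[A]]

Answer: [[A]]


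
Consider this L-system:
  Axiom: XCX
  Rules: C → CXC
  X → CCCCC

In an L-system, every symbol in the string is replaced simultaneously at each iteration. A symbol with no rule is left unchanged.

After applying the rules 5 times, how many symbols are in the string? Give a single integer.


Step 0: length = 3
Step 1: length = 13
Step 2: length = 41
Step 3: length = 147
Step 4: length = 499
Step 5: length = 1733

Answer: 1733


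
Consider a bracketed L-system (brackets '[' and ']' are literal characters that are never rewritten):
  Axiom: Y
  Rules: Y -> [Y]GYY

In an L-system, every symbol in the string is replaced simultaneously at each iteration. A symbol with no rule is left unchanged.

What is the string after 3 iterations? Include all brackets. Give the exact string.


Answer: [[[Y]GYY]G[Y]GYY[Y]GYY]G[[Y]GYY]G[Y]GYY[Y]GYY[[Y]GYY]G[Y]GYY[Y]GYY

Derivation:
Step 0: Y
Step 1: [Y]GYY
Step 2: [[Y]GYY]G[Y]GYY[Y]GYY
Step 3: [[[Y]GYY]G[Y]GYY[Y]GYY]G[[Y]GYY]G[Y]GYY[Y]GYY[[Y]GYY]G[Y]GYY[Y]GYY


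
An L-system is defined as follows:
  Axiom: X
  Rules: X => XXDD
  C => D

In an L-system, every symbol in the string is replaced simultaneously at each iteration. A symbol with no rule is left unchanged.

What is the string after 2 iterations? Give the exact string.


Answer: XXDDXXDDDD

Derivation:
Step 0: X
Step 1: XXDD
Step 2: XXDDXXDDDD


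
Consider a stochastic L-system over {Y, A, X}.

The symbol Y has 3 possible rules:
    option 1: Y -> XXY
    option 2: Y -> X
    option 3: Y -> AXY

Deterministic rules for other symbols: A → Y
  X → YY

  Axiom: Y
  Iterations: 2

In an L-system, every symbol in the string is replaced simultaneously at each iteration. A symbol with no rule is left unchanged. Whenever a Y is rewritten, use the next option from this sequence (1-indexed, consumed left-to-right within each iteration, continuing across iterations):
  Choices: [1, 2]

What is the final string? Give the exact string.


Answer: YYYYX

Derivation:
Step 0: Y
Step 1: XXY  (used choices [1])
Step 2: YYYYX  (used choices [2])


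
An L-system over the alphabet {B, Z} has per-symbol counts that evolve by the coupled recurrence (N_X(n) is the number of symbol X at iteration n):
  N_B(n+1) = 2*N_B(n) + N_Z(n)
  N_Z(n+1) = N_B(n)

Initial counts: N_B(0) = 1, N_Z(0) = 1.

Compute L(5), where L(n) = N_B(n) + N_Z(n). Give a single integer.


Answer: 140

Derivation:
Step 0: N_B=1, N_Z=1, L=2
Step 1: N_B=3, N_Z=1, L=4
Step 2: N_B=7, N_Z=3, L=10
Step 3: N_B=17, N_Z=7, L=24
Step 4: N_B=41, N_Z=17, L=58
Step 5: N_B=99, N_Z=41, L=140


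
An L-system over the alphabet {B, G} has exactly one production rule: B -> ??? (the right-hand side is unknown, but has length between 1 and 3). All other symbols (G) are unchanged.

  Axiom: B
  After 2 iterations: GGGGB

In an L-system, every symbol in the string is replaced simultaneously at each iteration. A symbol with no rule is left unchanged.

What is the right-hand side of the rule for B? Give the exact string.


Trying B -> GGB:
  Step 0: B
  Step 1: GGB
  Step 2: GGGGB
Matches the given result.

Answer: GGB


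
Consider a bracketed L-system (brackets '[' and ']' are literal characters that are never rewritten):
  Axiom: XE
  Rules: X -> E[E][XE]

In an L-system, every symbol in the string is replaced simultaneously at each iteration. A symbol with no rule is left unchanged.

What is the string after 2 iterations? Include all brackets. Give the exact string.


Answer: E[E][E[E][XE]E]E

Derivation:
Step 0: XE
Step 1: E[E][XE]E
Step 2: E[E][E[E][XE]E]E


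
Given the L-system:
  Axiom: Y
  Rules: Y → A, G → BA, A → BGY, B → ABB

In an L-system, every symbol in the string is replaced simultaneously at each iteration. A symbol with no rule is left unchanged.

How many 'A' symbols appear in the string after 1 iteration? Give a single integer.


Answer: 1

Derivation:
Step 0: Y  (0 'A')
Step 1: A  (1 'A')


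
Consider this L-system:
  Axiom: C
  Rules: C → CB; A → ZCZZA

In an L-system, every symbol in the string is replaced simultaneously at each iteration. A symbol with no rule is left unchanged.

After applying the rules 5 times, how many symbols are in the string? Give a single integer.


Answer: 6

Derivation:
Step 0: length = 1
Step 1: length = 2
Step 2: length = 3
Step 3: length = 4
Step 4: length = 5
Step 5: length = 6


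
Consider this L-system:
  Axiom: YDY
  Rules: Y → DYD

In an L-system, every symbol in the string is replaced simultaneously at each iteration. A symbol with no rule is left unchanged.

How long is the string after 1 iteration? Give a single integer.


Step 0: length = 3
Step 1: length = 7

Answer: 7


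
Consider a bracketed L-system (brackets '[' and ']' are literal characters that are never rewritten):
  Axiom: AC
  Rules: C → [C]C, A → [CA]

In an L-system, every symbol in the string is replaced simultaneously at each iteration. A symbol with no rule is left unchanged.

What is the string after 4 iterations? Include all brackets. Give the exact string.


Answer: [[[[C]C][C]C][[C]C][C]C[[[C]C][C]C[[C]C[CA]]]][[[[C]C][C]C][[C]C][C]C][[[C]C][C]C][[C]C][C]C

Derivation:
Step 0: AC
Step 1: [CA][C]C
Step 2: [[C]C[CA]][[C]C][C]C
Step 3: [[[C]C][C]C[[C]C[CA]]][[[C]C][C]C][[C]C][C]C
Step 4: [[[[C]C][C]C][[C]C][C]C[[[C]C][C]C[[C]C[CA]]]][[[[C]C][C]C][[C]C][C]C][[[C]C][C]C][[C]C][C]C


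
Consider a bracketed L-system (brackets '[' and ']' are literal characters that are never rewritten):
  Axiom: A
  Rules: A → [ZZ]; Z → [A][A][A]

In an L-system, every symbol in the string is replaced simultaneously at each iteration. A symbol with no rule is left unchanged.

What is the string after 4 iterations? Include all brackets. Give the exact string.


Answer: [[[[A][A][A][A][A][A]]][[[A][A][A][A][A][A]]][[[A][A][A][A][A][A]]][[[A][A][A][A][A][A]]][[[A][A][A][A][A][A]]][[[A][A][A][A][A][A]]]]

Derivation:
Step 0: A
Step 1: [ZZ]
Step 2: [[A][A][A][A][A][A]]
Step 3: [[[ZZ]][[ZZ]][[ZZ]][[ZZ]][[ZZ]][[ZZ]]]
Step 4: [[[[A][A][A][A][A][A]]][[[A][A][A][A][A][A]]][[[A][A][A][A][A][A]]][[[A][A][A][A][A][A]]][[[A][A][A][A][A][A]]][[[A][A][A][A][A][A]]]]


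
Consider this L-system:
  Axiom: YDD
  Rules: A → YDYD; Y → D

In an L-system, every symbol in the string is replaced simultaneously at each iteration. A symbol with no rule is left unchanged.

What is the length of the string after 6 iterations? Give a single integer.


Answer: 3

Derivation:
Step 0: length = 3
Step 1: length = 3
Step 2: length = 3
Step 3: length = 3
Step 4: length = 3
Step 5: length = 3
Step 6: length = 3


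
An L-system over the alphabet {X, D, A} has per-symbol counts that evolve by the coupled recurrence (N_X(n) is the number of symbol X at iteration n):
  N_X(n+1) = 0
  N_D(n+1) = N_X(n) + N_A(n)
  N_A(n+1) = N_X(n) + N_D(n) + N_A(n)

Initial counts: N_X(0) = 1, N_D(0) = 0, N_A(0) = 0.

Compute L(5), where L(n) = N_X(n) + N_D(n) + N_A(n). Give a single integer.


Answer: 13

Derivation:
Step 0: N_X=1, N_D=0, N_A=0, L=1
Step 1: N_X=0, N_D=1, N_A=1, L=2
Step 2: N_X=0, N_D=1, N_A=2, L=3
Step 3: N_X=0, N_D=2, N_A=3, L=5
Step 4: N_X=0, N_D=3, N_A=5, L=8
Step 5: N_X=0, N_D=5, N_A=8, L=13


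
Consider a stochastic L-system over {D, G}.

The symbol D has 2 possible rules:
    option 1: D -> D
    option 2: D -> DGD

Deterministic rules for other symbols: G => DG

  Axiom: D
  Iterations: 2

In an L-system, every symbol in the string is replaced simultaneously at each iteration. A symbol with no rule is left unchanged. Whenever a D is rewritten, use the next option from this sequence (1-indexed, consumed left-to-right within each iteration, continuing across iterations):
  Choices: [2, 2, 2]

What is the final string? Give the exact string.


Answer: DGDDGDGD

Derivation:
Step 0: D
Step 1: DGD  (used choices [2])
Step 2: DGDDGDGD  (used choices [2, 2])


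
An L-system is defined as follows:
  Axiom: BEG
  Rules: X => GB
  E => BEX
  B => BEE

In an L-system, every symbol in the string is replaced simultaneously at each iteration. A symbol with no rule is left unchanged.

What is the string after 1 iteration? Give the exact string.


Step 0: BEG
Step 1: BEEBEXG

Answer: BEEBEXG


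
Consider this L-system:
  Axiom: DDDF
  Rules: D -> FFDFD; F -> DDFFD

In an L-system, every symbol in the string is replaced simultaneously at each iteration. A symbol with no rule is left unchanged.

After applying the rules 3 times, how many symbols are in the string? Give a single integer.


Answer: 500

Derivation:
Step 0: length = 4
Step 1: length = 20
Step 2: length = 100
Step 3: length = 500


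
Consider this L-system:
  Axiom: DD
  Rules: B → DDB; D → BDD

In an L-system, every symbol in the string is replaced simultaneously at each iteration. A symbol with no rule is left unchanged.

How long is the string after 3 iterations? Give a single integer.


Answer: 54

Derivation:
Step 0: length = 2
Step 1: length = 6
Step 2: length = 18
Step 3: length = 54


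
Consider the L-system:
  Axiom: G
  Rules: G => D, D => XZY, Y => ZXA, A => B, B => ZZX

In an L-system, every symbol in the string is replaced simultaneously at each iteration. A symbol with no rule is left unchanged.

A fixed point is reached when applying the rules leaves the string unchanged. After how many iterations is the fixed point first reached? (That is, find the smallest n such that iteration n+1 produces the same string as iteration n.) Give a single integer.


Answer: 5

Derivation:
Step 0: G
Step 1: D
Step 2: XZY
Step 3: XZZXA
Step 4: XZZXB
Step 5: XZZXZZX
Step 6: XZZXZZX  (unchanged — fixed point at step 5)


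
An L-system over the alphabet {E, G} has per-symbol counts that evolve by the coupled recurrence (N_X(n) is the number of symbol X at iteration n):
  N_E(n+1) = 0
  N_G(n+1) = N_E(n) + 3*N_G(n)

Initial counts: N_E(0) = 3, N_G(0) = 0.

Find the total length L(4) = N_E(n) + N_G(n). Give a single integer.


Step 0: N_E=3, N_G=0, L=3
Step 1: N_E=0, N_G=3, L=3
Step 2: N_E=0, N_G=9, L=9
Step 3: N_E=0, N_G=27, L=27
Step 4: N_E=0, N_G=81, L=81

Answer: 81


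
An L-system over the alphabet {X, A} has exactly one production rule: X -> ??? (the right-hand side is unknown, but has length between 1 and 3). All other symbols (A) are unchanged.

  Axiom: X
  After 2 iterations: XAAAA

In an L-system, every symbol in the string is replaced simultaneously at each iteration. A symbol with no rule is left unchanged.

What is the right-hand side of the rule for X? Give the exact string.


Trying X -> XAA:
  Step 0: X
  Step 1: XAA
  Step 2: XAAAA
Matches the given result.

Answer: XAA


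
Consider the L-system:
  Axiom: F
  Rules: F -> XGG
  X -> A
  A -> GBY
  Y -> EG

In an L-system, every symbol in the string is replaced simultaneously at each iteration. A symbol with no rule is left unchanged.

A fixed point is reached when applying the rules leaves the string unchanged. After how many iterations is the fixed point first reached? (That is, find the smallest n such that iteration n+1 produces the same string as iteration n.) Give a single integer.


Answer: 4

Derivation:
Step 0: F
Step 1: XGG
Step 2: AGG
Step 3: GBYGG
Step 4: GBEGGG
Step 5: GBEGGG  (unchanged — fixed point at step 4)


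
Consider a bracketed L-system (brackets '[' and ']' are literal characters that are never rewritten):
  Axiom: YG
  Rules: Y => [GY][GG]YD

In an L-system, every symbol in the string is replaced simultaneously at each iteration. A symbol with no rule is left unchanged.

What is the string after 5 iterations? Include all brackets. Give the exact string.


Step 0: YG
Step 1: [GY][GG]YDG
Step 2: [G[GY][GG]YD][GG][GY][GG]YDDG
Step 3: [G[G[GY][GG]YD][GG][GY][GG]YDD][GG][G[GY][GG]YD][GG][GY][GG]YDDDG
Step 4: [G[G[G[GY][GG]YD][GG][GY][GG]YDD][GG][G[GY][GG]YD][GG][GY][GG]YDDD][GG][G[G[GY][GG]YD][GG][GY][GG]YDD][GG][G[GY][GG]YD][GG][GY][GG]YDDDDG
Step 5: [G[G[G[G[GY][GG]YD][GG][GY][GG]YDD][GG][G[GY][GG]YD][GG][GY][GG]YDDD][GG][G[G[GY][GG]YD][GG][GY][GG]YDD][GG][G[GY][GG]YD][GG][GY][GG]YDDDD][GG][G[G[G[GY][GG]YD][GG][GY][GG]YDD][GG][G[GY][GG]YD][GG][GY][GG]YDDD][GG][G[G[GY][GG]YD][GG][GY][GG]YDD][GG][G[GY][GG]YD][GG][GY][GG]YDDDDDG

Answer: [G[G[G[G[GY][GG]YD][GG][GY][GG]YDD][GG][G[GY][GG]YD][GG][GY][GG]YDDD][GG][G[G[GY][GG]YD][GG][GY][GG]YDD][GG][G[GY][GG]YD][GG][GY][GG]YDDDD][GG][G[G[G[GY][GG]YD][GG][GY][GG]YDD][GG][G[GY][GG]YD][GG][GY][GG]YDDD][GG][G[G[GY][GG]YD][GG][GY][GG]YDD][GG][G[GY][GG]YD][GG][GY][GG]YDDDDDG


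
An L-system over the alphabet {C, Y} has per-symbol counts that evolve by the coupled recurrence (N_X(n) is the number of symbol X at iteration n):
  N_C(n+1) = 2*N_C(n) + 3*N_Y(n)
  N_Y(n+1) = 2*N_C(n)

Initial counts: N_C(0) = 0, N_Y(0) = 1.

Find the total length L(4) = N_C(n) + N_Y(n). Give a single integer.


Answer: 156

Derivation:
Step 0: N_C=0, N_Y=1, L=1
Step 1: N_C=3, N_Y=0, L=3
Step 2: N_C=6, N_Y=6, L=12
Step 3: N_C=30, N_Y=12, L=42
Step 4: N_C=96, N_Y=60, L=156


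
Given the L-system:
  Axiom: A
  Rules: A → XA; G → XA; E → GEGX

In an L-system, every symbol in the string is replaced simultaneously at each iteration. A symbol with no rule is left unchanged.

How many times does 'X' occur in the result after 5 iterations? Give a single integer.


Step 0: A  (0 'X')
Step 1: XA  (1 'X')
Step 2: XXA  (2 'X')
Step 3: XXXA  (3 'X')
Step 4: XXXXA  (4 'X')
Step 5: XXXXXA  (5 'X')

Answer: 5


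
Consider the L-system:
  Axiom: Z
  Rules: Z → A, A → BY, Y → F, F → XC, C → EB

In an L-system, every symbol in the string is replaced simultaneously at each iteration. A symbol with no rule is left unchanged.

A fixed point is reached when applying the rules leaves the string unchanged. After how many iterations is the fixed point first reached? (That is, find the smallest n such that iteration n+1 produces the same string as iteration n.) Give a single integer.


Step 0: Z
Step 1: A
Step 2: BY
Step 3: BF
Step 4: BXC
Step 5: BXEB
Step 6: BXEB  (unchanged — fixed point at step 5)

Answer: 5


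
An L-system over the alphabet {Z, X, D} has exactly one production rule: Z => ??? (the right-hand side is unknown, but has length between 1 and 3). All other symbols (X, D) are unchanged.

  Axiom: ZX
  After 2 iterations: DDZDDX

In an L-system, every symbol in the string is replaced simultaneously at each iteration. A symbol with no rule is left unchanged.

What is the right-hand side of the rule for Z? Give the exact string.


Answer: DZD

Derivation:
Trying Z => DZD:
  Step 0: ZX
  Step 1: DZDX
  Step 2: DDZDDX
Matches the given result.


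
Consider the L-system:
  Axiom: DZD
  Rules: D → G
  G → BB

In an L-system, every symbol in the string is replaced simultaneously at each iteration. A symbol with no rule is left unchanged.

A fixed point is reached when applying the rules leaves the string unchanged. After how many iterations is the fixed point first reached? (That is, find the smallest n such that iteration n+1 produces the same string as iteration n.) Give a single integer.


Answer: 2

Derivation:
Step 0: DZD
Step 1: GZG
Step 2: BBZBB
Step 3: BBZBB  (unchanged — fixed point at step 2)


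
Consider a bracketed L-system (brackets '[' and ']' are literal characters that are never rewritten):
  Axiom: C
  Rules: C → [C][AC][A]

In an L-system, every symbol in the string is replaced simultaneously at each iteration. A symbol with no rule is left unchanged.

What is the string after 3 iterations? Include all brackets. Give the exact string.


Step 0: C
Step 1: [C][AC][A]
Step 2: [[C][AC][A]][A[C][AC][A]][A]
Step 3: [[[C][AC][A]][A[C][AC][A]][A]][A[[C][AC][A]][A[C][AC][A]][A]][A]

Answer: [[[C][AC][A]][A[C][AC][A]][A]][A[[C][AC][A]][A[C][AC][A]][A]][A]


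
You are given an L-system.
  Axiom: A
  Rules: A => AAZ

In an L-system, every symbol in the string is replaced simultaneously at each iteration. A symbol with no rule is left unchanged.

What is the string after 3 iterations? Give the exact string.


Answer: AAZAAZZAAZAAZZZ

Derivation:
Step 0: A
Step 1: AAZ
Step 2: AAZAAZZ
Step 3: AAZAAZZAAZAAZZZ


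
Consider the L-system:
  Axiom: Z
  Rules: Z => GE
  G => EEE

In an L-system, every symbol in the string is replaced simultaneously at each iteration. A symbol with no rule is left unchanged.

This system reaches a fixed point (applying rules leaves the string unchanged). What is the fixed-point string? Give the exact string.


Answer: EEEE

Derivation:
Step 0: Z
Step 1: GE
Step 2: EEEE
Step 3: EEEE  (unchanged — fixed point at step 2)
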